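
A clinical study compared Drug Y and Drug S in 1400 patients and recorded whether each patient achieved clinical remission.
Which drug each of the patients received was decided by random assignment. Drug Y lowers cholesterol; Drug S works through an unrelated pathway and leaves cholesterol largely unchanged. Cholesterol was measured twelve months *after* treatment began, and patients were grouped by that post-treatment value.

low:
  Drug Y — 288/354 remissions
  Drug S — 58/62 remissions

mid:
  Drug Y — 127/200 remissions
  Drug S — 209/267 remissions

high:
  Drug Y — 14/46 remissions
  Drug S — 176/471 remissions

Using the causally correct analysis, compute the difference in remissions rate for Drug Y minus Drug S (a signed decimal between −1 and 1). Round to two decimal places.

The stratified and pooled comparisons disagree (Drug S wins within each cholesterol; Drug Y wins overall), so the answer turns on the causal role of cholesterol.
The distribution of cholesterol is itself part of what the drug does — it is an intermediate outcome. Holding it fixed would remove that part of the effect; the total effect is the pooled difference.
The causal difference is the pooled difference: 0.715 − 0.554 = +0.161.

+0.16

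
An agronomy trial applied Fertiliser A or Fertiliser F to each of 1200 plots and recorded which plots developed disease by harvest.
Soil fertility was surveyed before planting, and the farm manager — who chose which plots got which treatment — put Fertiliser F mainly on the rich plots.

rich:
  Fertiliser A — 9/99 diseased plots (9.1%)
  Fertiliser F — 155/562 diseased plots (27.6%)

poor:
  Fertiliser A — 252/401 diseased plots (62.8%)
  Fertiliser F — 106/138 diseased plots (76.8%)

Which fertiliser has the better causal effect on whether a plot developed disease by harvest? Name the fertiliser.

Fertiliser A

Nothing the fertiliser does changes soil fertility; the imbalance is an allocation artefact. With soil fertility also predicting the outcome, the pooled figure is confounded, and the within-stratum comparison is the causal one.
Within each level — rich: 9.1% vs 27.6%; poor: 62.8% vs 76.8% — Fertiliser A is lower every time.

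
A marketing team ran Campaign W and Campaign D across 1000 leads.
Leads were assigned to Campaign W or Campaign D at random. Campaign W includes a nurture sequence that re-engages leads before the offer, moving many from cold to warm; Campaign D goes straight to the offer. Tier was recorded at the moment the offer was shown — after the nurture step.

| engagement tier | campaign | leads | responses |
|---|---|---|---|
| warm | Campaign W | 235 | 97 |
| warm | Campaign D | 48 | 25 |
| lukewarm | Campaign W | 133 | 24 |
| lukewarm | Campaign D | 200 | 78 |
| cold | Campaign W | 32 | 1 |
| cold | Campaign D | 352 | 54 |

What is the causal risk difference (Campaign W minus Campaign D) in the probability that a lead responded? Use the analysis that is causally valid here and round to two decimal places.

Engagement tier lies on the pathway campaign → engagement tier → outcome, so adjusting for it blocks the indirect effect. For the total causal effect of campaign, use the unadjusted pooled rates.
The causal difference is the pooled difference: 0.305 − 0.262 = +0.043.

+0.04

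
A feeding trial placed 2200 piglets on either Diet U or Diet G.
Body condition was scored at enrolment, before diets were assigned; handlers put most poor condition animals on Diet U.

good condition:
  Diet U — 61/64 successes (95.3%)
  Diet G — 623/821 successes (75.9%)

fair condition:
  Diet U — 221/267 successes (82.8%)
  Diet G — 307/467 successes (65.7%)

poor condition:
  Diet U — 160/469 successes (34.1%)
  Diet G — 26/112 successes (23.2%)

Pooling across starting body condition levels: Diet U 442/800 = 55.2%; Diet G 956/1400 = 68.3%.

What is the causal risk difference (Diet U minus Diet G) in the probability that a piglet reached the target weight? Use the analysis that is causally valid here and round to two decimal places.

Here starting body condition is a common cause — it drives both which diet a case falls under and the outcome. The crude comparison mixes populations; the stratum-specific rates are the causally relevant ones.
Adjusting over the population distribution of starting body condition: 0.402·(0.953−0.759) + 0.334·(0.828−0.657) + 0.264·(0.341−0.232) = +0.164.

+0.16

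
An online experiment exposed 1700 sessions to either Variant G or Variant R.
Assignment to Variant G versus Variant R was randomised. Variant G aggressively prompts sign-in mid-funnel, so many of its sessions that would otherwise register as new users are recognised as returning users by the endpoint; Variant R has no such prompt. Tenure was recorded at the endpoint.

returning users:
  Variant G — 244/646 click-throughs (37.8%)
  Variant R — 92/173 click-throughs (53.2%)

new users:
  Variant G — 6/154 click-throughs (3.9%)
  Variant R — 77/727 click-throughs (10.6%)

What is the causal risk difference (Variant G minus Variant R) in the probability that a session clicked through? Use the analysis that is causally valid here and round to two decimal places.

User tenure is recorded after the variant and is itself shifted by it — it sits on the causal path from variant to outcome. Conditioning on a mediator would strip out part of the effect we want; the pooled comparison gives the total causal effect.
The causal difference is the pooled difference: 0.312 − 0.188 = +0.125.

+0.12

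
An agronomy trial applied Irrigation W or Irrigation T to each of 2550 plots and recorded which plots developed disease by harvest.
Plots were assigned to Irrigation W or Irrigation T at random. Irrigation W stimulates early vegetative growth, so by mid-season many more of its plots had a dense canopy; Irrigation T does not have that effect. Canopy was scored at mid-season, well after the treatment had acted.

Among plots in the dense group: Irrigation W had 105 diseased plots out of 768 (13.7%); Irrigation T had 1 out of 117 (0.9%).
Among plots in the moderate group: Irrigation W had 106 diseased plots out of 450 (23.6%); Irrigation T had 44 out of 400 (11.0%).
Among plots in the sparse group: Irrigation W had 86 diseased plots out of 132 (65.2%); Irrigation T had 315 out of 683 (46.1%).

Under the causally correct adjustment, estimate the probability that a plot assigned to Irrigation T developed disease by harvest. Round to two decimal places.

0.30

Mid-season canopy is downstream of the irrigation. One should not condition on a consequence of treatment, so the overall rates are the right comparison.
So P(outcome | do(Irrigation T)) is just the pooled rate for Irrigation T: 360/1200 = 0.300.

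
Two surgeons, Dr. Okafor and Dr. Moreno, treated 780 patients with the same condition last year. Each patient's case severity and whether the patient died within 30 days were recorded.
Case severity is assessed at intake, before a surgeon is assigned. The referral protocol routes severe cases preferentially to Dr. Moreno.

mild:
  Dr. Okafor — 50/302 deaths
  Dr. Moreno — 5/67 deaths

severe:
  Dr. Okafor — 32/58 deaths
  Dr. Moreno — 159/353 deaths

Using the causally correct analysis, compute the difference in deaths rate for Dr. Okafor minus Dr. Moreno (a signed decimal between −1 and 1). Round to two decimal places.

+0.10

Case severity differs across surgeons for reasons unrelated to any effect of the surgeon itself, and it separately predicts the outcome — a classic confounder. We must compare within case severity levels.
Adjusting over the population distribution of case severity: 0.473·(0.166−0.075) + 0.527·(0.552−0.450) = +0.096.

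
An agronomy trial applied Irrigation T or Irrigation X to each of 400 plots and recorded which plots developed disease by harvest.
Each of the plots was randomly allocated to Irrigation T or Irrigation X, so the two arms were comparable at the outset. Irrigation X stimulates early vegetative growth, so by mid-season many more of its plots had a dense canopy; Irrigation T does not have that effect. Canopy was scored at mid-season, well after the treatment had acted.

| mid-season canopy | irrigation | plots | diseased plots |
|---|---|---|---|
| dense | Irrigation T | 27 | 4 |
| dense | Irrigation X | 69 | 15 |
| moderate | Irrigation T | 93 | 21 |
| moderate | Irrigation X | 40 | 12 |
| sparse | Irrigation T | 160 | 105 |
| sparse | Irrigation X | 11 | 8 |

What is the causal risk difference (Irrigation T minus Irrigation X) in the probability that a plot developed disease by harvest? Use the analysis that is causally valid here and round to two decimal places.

+0.17

The mid-season canopy-specific comparison favours Irrigation T throughout, but the pooled figures favour Irrigation X. The question is whether to condition on mid-season canopy.
Stratifying would compare irrigations among plots the irrigations themselves sorted into mid-season canopy groups — a form of selection on an intermediate. The unconditioned pooled rates give the total causal effect.
The causal difference is the pooled difference: 0.464 − 0.292 = +0.173.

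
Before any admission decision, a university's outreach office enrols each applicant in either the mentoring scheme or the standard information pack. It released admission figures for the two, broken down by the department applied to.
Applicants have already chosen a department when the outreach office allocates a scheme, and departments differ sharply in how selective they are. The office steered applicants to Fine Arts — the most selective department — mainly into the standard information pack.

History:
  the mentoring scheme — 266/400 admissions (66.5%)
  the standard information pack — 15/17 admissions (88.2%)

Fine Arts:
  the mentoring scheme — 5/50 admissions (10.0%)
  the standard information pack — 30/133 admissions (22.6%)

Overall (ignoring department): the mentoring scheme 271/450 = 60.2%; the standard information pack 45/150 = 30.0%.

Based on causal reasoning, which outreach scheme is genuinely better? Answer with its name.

the standard information pack

the standard information pack is higher inside every department stratum but the mentoring scheme is higher in aggregate. Whether to stratify depends on how department relates to the outreach scheme.
Since department is a pre-existing factor (not a product of the outreach scheme) and it affects the outcome on its own, it is a confounder. The stratified rates, not the pooled rate, identify the causal effect.
Within each level — History: 66.5% vs 88.2%; Fine Arts: 10.0% vs 22.6% — the standard information pack is higher every time.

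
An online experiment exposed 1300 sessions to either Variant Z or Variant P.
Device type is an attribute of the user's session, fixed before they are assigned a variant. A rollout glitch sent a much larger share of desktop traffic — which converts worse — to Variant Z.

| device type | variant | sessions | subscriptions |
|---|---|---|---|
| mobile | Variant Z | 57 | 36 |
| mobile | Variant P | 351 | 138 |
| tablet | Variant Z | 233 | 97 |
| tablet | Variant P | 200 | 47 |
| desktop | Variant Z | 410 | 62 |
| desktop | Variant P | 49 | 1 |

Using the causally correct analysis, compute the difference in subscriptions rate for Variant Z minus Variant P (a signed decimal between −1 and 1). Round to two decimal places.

+0.18

Since device type is a pre-existing factor (not a product of the variant) and it affects the outcome on its own, it is a confounder. The stratified rates, not the pooled rate, identify the causal effect.
Adjusting over the population distribution of device type: 0.314·(0.632−0.393) + 0.333·(0.416−0.235) + 0.353·(0.151−0.020) = +0.181.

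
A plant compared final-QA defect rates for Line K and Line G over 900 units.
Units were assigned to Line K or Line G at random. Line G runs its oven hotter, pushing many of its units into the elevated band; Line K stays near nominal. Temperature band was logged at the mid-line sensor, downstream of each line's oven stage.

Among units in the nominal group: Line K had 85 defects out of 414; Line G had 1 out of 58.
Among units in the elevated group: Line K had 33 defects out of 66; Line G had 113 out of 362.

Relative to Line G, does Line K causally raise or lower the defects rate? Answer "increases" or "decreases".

decreases

The in-process temperature band-specific comparison favours Line G throughout, but the pooled figures favour Line K. The question is whether to condition on in-process temperature band.
In-process temperature band is recorded after the line and is itself shifted by it — it sits on the causal path from line to outcome. Conditioning on a mediator would strip out part of the effect we want; the pooled comparison gives the total causal effect.
Pooled: Line K 24.6% vs Line G 27.1%; Line K is lower overall.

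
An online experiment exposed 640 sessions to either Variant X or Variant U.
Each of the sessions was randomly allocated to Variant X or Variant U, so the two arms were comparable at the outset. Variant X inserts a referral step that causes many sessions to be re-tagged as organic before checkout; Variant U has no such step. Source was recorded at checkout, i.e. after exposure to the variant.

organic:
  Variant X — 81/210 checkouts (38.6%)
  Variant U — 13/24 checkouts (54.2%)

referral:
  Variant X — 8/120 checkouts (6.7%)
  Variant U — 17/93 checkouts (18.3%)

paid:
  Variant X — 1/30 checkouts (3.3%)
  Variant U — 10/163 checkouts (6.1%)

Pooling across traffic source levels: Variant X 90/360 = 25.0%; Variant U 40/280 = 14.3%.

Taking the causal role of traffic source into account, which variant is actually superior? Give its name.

Because the variant influences traffic source, traffic source is a post-treatment mediator, not a confounder. Stratifying on it would bias the estimate; the causal effect is the crude pooled difference.
Pooled: Variant X 25.0% vs Variant U 14.3%; Variant X is higher overall.

Variant X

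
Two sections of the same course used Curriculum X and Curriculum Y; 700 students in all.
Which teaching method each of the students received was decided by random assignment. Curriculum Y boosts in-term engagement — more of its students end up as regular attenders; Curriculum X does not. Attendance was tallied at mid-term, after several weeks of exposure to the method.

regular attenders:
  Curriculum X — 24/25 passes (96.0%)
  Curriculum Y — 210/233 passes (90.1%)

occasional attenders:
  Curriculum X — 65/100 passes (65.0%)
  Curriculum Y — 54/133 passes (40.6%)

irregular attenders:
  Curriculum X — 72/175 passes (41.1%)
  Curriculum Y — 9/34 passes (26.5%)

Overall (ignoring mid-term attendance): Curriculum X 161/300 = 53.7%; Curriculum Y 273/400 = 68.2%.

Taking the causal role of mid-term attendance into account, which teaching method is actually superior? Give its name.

The distribution of mid-term attendance is itself part of what the teaching method does — it is an intermediate outcome. Holding it fixed would remove that part of the effect; the total effect is the pooled difference.
Pooled: Curriculum X 53.7% vs Curriculum Y 68.2%; Curriculum Y is higher overall.

Curriculum Y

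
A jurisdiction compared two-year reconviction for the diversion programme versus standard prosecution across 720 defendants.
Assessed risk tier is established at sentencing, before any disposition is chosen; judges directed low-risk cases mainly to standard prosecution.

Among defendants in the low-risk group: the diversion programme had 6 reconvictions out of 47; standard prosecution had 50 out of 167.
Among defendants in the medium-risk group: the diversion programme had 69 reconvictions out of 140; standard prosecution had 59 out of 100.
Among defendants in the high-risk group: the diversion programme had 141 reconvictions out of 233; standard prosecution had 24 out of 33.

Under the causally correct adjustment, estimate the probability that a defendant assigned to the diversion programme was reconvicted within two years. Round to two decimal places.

0.43

Assessed risk tier satisfies the back-door criterion: it is not a descendant of the disposition, and it blocks the spurious path from disposition to outcome. Adjusting for it (i.e., using the within-assessed risk tier rates) gives the causal effect.
Standardising the diversion programme to the population assessed risk tier mix: 0.297·6/47 + 0.333·69/140 + 0.369·141/233 = 0.426.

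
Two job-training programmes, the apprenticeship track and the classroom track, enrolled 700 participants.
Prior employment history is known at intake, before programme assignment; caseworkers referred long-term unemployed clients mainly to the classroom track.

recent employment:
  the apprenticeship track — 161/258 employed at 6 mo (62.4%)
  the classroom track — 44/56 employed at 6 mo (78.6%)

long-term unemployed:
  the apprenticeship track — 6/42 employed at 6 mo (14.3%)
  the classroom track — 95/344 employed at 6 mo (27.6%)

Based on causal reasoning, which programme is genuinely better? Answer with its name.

Prior employment history differs across programmes for reasons unrelated to any effect of the programme itself, and it separately predicts the outcome — a classic confounder. We must compare within prior employment history levels.
Within each level — recent employment: 62.4% vs 78.6%; long-term unemployed: 14.3% vs 27.6% — the classroom track is higher every time.

the classroom track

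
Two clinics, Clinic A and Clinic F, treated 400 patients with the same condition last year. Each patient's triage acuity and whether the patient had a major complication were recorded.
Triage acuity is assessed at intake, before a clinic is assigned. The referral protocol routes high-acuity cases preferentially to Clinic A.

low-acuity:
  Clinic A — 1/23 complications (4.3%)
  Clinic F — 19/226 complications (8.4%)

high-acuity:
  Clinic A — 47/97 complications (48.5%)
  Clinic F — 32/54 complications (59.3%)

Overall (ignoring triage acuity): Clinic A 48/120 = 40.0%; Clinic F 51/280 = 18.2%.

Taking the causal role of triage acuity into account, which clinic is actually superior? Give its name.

Clinic A

Triage acuity differs across clinics for reasons unrelated to any effect of the clinic itself, and it separately predicts the outcome — a classic confounder. We must compare within triage acuity levels.
Within each level — low-acuity: 4.3% vs 8.4%; high-acuity: 48.5% vs 59.3% — Clinic A is lower every time.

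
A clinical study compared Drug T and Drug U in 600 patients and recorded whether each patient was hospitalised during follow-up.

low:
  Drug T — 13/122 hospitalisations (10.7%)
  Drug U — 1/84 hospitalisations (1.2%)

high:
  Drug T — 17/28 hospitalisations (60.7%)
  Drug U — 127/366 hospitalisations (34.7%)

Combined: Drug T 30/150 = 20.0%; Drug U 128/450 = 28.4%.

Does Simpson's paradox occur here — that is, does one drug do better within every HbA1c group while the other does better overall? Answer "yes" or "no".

Within each HbA1c level (low 10.7% vs 1.2%; high 60.7% vs 34.7%), Drug U has the lower rate every time. Pooled: 20.0% vs 28.4% — Drug T has the lower rate overall. The two comparisons disagree.

yes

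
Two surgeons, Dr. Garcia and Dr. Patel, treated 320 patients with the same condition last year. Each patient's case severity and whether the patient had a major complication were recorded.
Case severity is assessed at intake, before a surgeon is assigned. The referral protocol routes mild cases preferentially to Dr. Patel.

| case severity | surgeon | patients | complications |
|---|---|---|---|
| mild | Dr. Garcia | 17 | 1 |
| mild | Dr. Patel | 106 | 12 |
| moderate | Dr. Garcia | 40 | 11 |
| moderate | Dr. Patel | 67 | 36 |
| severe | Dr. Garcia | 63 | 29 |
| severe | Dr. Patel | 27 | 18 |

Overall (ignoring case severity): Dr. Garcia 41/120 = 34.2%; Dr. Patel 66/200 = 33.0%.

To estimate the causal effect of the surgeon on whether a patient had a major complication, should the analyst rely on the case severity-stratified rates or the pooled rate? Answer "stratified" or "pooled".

Nothing the surgeon does changes case severity; the imbalance is an allocation artefact. With case severity also predicting the outcome, the pooled figure is confounded, and the within-stratum comparison is the causal one.
Within each level — mild: 5.9% vs 11.3%; moderate: 27.5% vs 53.7%; severe: 46.0% vs 66.7% — Dr. Garcia is lower every time.

stratified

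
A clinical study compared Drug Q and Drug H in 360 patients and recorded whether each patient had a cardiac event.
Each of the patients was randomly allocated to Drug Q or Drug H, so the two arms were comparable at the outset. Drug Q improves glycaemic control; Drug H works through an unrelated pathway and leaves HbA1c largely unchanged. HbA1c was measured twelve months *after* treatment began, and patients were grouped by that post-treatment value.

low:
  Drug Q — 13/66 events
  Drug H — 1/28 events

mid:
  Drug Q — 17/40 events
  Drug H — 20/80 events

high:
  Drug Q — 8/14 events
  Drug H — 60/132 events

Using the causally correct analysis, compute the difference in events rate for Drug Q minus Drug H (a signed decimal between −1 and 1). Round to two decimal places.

-0.02

Drug H is lower inside every HbA1c stratum but Drug Q is lower in aggregate. Whether to stratify depends on how HbA1c relates to the drug.
HbA1c lies on the pathway drug → HbA1c → outcome, so adjusting for it blocks the indirect effect. For the total causal effect of drug, use the unadjusted pooled rates.
The causal difference is the pooled difference: 0.317 − 0.338 = -0.021.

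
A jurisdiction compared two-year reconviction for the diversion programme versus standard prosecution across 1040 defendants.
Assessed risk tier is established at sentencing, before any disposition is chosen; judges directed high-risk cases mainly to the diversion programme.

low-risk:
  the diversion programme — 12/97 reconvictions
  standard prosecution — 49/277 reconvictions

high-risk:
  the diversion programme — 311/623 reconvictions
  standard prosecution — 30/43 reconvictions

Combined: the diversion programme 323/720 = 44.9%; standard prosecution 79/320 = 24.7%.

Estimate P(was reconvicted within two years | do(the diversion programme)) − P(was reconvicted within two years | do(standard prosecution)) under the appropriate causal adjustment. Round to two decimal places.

Nothing the disposition does changes assessed risk tier; the imbalance is an allocation artefact. With assessed risk tier also predicting the outcome, the pooled figure is confounded, and the within-stratum comparison is the causal one.
Adjusting over the population distribution of assessed risk tier: 0.360·(0.124−0.177) + 0.640·(0.499−0.698) = -0.146.

-0.15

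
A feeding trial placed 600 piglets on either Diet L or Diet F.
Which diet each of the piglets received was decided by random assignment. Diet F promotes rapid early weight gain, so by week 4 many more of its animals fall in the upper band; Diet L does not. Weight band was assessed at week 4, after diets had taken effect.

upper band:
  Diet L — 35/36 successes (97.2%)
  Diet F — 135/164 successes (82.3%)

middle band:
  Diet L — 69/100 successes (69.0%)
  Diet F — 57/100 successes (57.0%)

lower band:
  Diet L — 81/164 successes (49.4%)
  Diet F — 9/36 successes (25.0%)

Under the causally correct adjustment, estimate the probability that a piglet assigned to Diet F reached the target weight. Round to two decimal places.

Week-4 weight band lies on the pathway diet → week-4 weight band → outcome, so adjusting for it blocks the indirect effect. For the total causal effect of diet, use the unadjusted pooled rates.
So P(outcome | do(Diet F)) is just the pooled rate for Diet F: 201/300 = 0.670.

0.67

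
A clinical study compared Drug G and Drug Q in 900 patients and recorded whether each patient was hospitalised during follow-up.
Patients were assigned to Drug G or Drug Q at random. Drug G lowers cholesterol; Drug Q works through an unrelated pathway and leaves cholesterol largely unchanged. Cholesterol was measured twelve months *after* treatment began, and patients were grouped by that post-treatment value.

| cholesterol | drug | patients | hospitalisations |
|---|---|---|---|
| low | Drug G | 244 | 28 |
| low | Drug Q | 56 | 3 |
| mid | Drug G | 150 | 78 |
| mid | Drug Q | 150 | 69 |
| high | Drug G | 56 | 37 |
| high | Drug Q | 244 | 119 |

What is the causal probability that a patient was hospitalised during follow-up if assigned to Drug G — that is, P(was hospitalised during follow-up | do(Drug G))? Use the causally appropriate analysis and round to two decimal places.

The stratified and pooled comparisons disagree (Drug Q wins within each cholesterol; Drug G wins overall), so the answer turns on the causal role of cholesterol.
Cholesterol lies on the pathway drug → cholesterol → outcome, so adjusting for it blocks the indirect effect. For the total causal effect of drug, use the unadjusted pooled rates.
So P(outcome | do(Drug G)) is just the pooled rate for Drug G: 143/450 = 0.318.

0.32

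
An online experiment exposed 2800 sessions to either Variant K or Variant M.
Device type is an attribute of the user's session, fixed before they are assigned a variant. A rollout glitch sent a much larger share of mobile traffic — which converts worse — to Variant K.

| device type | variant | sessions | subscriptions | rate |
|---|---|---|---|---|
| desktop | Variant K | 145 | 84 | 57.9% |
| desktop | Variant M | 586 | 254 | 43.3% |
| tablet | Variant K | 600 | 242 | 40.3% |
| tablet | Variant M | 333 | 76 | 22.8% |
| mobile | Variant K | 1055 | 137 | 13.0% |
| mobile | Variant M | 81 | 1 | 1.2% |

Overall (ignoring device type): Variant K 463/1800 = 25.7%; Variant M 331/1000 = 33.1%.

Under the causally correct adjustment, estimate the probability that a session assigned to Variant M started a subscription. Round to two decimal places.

0.19

Device type differs across variants for reasons unrelated to any effect of the variant itself, and it separately predicts the outcome — a classic confounder. We must compare within device type levels.
Standardising Variant M to the population device type mix: 0.261·254/586 + 0.333·76/333 + 0.406·1/81 = 0.194.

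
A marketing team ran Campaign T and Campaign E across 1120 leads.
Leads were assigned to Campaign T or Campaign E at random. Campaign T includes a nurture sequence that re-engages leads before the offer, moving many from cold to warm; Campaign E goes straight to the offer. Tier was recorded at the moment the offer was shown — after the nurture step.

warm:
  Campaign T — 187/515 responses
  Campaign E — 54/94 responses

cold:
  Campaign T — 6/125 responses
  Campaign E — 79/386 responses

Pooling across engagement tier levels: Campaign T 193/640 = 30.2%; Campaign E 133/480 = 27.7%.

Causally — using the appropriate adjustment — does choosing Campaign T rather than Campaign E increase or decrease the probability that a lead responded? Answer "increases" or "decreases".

Within every engagement tier level Campaign E has the higher rate, yet pooled Campaign T does — Simpson's reversal.
Because the campaign influences engagement tier, engagement tier is a post-treatment mediator, not a confounder. Stratifying on it would bias the estimate; the causal effect is the crude pooled difference.
Pooled: Campaign T 30.2% vs Campaign E 27.7%; Campaign T is higher overall.

increases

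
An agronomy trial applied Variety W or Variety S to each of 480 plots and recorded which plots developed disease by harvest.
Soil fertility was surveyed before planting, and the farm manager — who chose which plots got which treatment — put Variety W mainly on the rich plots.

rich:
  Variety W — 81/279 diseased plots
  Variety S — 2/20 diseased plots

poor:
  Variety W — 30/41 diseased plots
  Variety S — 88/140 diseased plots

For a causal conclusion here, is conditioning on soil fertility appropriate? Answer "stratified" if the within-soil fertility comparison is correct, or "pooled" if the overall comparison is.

Soil fertility differs across varietys for reasons unrelated to any effect of the variety itself, and it separately predicts the outcome — a classic confounder. We must compare within soil fertility levels.
Within each level — rich: 29.0% vs 10.0%; poor: 73.2% vs 62.9% — Variety S is lower every time.

stratified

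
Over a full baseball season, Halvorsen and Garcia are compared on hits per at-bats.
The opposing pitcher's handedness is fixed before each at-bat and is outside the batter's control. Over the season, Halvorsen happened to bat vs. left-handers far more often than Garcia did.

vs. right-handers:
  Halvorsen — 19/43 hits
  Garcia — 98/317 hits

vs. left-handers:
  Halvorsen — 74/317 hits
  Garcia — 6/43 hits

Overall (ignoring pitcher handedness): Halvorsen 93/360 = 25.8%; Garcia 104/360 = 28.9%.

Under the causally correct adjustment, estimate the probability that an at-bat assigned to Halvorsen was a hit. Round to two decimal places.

The pitcher handedness-specific comparison favours Halvorsen throughout, but the pooled figures favour Garcia. The question is whether to condition on pitcher handedness.
Pitcher handedness satisfies the back-door criterion: it is not a descendant of the player, and it blocks the spurious path from player to outcome. Adjusting for it (i.e., using the within-pitcher handedness rates) gives the causal effect.
Standardising Halvorsen to the population pitcher handedness mix: 0.500·19/43 + 0.500·74/317 = 0.338.

0.34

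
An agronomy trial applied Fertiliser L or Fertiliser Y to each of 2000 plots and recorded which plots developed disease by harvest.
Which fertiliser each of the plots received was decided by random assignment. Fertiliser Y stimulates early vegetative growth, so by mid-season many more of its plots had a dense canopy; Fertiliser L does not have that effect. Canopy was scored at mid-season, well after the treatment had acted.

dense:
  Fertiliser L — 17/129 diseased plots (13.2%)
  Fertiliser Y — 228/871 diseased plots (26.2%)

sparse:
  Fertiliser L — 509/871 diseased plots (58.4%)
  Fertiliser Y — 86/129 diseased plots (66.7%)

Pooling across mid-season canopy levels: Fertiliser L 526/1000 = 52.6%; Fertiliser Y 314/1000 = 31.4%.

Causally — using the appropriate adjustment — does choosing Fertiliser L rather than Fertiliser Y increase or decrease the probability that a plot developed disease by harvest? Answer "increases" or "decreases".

increases

Stratifying would compare fertilisers among plots the fertilisers themselves sorted into mid-season canopy groups — a form of selection on an intermediate. The unconditioned pooled rates give the total causal effect.
Pooled: Fertiliser L 52.6% vs Fertiliser Y 31.4%; Fertiliser Y is lower overall.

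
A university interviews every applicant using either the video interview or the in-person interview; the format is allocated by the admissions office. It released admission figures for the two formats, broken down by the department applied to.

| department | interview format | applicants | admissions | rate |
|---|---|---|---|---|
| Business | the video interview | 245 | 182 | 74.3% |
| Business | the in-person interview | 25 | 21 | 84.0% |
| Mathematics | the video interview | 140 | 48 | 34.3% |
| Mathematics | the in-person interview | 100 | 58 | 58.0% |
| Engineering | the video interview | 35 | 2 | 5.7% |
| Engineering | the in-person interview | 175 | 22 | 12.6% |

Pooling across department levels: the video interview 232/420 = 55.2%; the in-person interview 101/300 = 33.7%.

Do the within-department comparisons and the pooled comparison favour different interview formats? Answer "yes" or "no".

Within each department level (Business 74.3% vs 84.0%; Mathematics 34.3% vs 58.0%; Engineering 5.7% vs 12.6%), the in-person interview has the higher rate every time. Pooled: 55.2% vs 33.7% — the video interview has the higher rate overall. The two comparisons disagree.

yes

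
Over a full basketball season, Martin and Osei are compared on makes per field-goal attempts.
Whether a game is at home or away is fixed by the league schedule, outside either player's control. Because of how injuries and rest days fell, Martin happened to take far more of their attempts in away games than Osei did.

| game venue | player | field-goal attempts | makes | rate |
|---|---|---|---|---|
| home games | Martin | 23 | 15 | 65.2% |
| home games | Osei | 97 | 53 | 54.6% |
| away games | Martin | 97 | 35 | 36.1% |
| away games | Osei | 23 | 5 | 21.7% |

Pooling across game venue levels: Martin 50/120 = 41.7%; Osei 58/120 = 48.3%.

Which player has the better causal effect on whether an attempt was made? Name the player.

Martin

Game venue is set before the player has any effect — it is not caused by the player — and it independently drives the outcome. That makes it a confounder, so the causal comparison is within game venue levels.
Within each level — home games: 65.2% vs 54.6%; away games: 36.1% vs 21.7% — Martin is higher every time.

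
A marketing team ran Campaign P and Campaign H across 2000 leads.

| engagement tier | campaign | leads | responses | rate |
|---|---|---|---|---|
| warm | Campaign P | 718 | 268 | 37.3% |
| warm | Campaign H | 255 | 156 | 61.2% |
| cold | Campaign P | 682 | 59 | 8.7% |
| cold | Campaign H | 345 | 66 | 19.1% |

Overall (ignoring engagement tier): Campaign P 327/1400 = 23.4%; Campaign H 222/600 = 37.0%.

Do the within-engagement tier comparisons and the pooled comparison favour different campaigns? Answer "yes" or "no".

no

Within each engagement tier level (warm 37.3% vs 61.2%; cold 8.7% vs 19.1%), Campaign H has the higher rate every time. Pooled: 23.4% vs 37.0% — Campaign H has the higher rate overall. They agree.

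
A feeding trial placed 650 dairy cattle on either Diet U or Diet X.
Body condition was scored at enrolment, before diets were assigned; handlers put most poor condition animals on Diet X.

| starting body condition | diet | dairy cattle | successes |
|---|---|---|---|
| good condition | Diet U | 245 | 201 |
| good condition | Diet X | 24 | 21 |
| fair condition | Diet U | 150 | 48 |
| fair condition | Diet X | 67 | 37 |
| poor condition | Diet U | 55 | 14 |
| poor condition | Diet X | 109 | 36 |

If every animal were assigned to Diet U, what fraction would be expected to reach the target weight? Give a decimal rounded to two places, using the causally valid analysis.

0.51

Nothing the diet does changes starting body condition; the imbalance is an allocation artefact. With starting body condition also predicting the outcome, the pooled figure is confounded, and the within-stratum comparison is the causal one.
Standardising Diet U to the population starting body condition mix: 0.414·201/245 + 0.334·48/150 + 0.252·14/55 = 0.511.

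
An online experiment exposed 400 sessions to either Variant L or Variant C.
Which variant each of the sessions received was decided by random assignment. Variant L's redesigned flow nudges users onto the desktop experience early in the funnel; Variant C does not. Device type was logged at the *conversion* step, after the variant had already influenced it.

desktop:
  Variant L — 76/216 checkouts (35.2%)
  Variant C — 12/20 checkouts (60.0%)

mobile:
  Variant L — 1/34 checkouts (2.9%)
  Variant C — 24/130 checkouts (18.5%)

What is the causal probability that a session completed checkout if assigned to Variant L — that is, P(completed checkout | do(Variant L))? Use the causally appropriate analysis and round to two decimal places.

Stratifying would compare variants among sessions the variants themselves sorted into device type groups — a form of selection on an intermediate. The unconditioned pooled rates give the total causal effect.
So P(outcome | do(Variant L)) is just the pooled rate for Variant L: 77/250 = 0.308.

0.31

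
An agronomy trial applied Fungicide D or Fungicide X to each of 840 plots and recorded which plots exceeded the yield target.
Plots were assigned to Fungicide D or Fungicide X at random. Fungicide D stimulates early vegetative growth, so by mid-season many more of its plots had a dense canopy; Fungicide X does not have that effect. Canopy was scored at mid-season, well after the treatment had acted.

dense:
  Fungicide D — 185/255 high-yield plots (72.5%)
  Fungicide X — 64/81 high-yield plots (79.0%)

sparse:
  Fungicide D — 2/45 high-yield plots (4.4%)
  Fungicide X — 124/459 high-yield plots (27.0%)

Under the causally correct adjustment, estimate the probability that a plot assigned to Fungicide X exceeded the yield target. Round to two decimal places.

Fungicide X is higher inside every mid-season canopy stratum but Fungicide D is higher in aggregate. Whether to stratify depends on how mid-season canopy relates to the fungicide.
Mid-season canopy is recorded after the fungicide and is itself shifted by it — it sits on the causal path from fungicide to outcome. Conditioning on a mediator would strip out part of the effect we want; the pooled comparison gives the total causal effect.
So P(outcome | do(Fungicide X)) is just the pooled rate for Fungicide X: 188/540 = 0.348.

0.35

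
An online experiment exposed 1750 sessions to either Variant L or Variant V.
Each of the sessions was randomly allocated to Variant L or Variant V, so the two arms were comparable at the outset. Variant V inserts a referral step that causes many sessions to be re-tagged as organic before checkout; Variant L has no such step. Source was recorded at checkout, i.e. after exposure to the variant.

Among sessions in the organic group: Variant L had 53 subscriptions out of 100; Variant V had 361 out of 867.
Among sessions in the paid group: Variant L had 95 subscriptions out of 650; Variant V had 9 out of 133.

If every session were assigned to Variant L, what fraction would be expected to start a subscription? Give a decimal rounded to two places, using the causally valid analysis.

Variant L is higher inside every traffic source stratum but Variant V is higher in aggregate. Whether to stratify depends on how traffic source relates to the variant.
The distribution of traffic source is itself part of what the variant does — it is an intermediate outcome. Holding it fixed would remove that part of the effect; the total effect is the pooled difference.
So P(outcome | do(Variant L)) is just the pooled rate for Variant L: 148/750 = 0.197.

0.20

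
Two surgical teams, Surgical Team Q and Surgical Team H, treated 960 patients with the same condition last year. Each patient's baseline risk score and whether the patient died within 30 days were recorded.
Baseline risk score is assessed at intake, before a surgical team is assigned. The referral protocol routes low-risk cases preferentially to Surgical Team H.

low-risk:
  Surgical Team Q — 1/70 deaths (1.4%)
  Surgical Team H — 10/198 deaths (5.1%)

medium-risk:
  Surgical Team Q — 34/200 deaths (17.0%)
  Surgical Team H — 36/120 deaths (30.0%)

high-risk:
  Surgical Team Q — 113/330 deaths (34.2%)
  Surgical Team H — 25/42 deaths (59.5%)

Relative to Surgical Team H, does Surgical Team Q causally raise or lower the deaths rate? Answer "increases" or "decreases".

decreases

The stratified and pooled comparisons disagree (Surgical Team Q wins within each baseline risk score; Surgical Team H wins overall), so the answer turns on the causal role of baseline risk score.
Nothing the surgical team does changes baseline risk score; the imbalance is an allocation artefact. With baseline risk score also predicting the outcome, the pooled figure is confounded, and the within-stratum comparison is the causal one.
Within each level — low-risk: 1.4% vs 5.1%; medium-risk: 17.0% vs 30.0%; high-risk: 34.2% vs 59.5% — Surgical Team Q is lower every time.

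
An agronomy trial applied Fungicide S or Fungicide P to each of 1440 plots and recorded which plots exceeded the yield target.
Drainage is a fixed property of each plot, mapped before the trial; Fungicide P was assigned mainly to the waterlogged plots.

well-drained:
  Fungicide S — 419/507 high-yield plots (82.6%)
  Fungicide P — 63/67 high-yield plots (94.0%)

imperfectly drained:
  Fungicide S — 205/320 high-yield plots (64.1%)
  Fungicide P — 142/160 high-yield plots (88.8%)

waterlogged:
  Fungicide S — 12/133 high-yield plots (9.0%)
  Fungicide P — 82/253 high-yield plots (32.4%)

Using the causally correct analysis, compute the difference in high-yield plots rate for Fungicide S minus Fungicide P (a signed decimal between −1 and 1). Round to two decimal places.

Fungicide P is higher inside every field drainage stratum but Fungicide S is higher in aggregate. Whether to stratify depends on how field drainage relates to the fungicide.
The imbalance in field drainage arose from how plots were allocated, not from anything the fungicide did; and field drainage independently affects the outcome. The pooled gap is confounded — condition on field drainage.
Adjusting over the population distribution of field drainage: 0.399·(0.826−0.940) + 0.333·(0.641−0.887) + 0.268·(0.090−0.324) = -0.190.

-0.19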